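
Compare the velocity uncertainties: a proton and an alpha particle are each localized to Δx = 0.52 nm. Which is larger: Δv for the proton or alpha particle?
The proton has the larger minimum velocity uncertainty, by a ratio of 4.0.

For both particles, Δp_min = ℏ/(2Δx) = 1.014e-25 kg·m/s (same for both).

The velocity uncertainty is Δv = Δp/m:
- proton: Δv = 1.014e-25 / 1.673e-27 = 6.062e+01 m/s = 60.624 m/s
- alpha particle: Δv = 1.014e-25 / 6.645e-27 = 1.526e+01 m/s = 15.261 m/s

Ratio: 6.062e+01 / 1.526e+01 = 4.0

The lighter particle has larger velocity uncertainty because Δv ∝ 1/m.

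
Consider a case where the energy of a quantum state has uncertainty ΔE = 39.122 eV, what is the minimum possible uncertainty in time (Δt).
8.412 as

Using the energy-time uncertainty principle:
ΔEΔt ≥ ℏ/2

The minimum uncertainty in time is:
Δt_min = ℏ/(2ΔE)
Δt_min = (1.055e-34 J·s) / (2 × 6.268e-18 J)
Δt_min = 8.412e-18 s = 8.412 as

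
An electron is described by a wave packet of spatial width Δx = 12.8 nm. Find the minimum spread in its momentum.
4.119 × 10^-27 kg·m/s

For a wave packet, the spatial width Δx and momentum spread Δp are related by the uncertainty principle:
ΔxΔp ≥ ℏ/2

The minimum momentum spread is:
Δp_min = ℏ/(2Δx)
Δp_min = (1.055e-34 J·s) / (2 × 1.280e-08 m)
Δp_min = 4.119e-27 kg·m/s

A wave packet cannot have both a well-defined position and well-defined momentum.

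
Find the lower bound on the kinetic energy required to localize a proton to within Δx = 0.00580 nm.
154.205 meV

Localizing a particle requires giving it sufficient momentum uncertainty:

1. From uncertainty principle: Δp ≥ ℏ/(2Δx)
   Δp_min = (1.055e-34 J·s) / (2 × 5.800e-12 m)
   Δp_min = 9.091e-24 kg·m/s

2. This momentum uncertainty corresponds to kinetic energy:
   KE ≈ (Δp)²/(2m) = (9.091e-24)²/(2 × 1.673e-27 kg)
   KE = 2.471e-20 J = 154.205 meV

Tighter localization requires more energy.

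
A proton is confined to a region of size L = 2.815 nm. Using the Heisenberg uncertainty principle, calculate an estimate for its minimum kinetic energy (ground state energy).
654.632 neV

Using the uncertainty principle to estimate ground state energy:

1. The position uncertainty is approximately the confinement size:
   Δx ≈ L = 2.815e-09 m

2. From ΔxΔp ≥ ℏ/2, the minimum momentum uncertainty is:
   Δp ≈ ℏ/(2L) = 1.873e-26 kg·m/s

3. The kinetic energy is approximately:
   KE ≈ (Δp)²/(2m) = (1.873e-26)²/(2 × 1.673e-27 kg)
   KE ≈ 1.049e-25 J = 654.632 neV

This is an order-of-magnitude estimate of the ground state energy.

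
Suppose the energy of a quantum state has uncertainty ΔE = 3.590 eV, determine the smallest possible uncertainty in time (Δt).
91.673 as

Using the energy-time uncertainty principle:
ΔEΔt ≥ ℏ/2

The minimum uncertainty in time is:
Δt_min = ℏ/(2ΔE)
Δt_min = (1.055e-34 J·s) / (2 × 5.752e-19 J)
Δt_min = 9.167e-17 s = 91.673 as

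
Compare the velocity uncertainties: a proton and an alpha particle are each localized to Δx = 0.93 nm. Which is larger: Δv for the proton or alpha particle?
The proton has the larger minimum velocity uncertainty, by a ratio of 4.0.

For both particles, Δp_min = ℏ/(2Δx) = 5.670e-26 kg·m/s (same for both).

The velocity uncertainty is Δv = Δp/m:
- proton: Δv = 5.670e-26 / 1.673e-27 = 3.390e+01 m/s = 33.897 m/s
- alpha particle: Δv = 5.670e-26 / 6.645e-27 = 8.533e+00 m/s = 8.533 m/s

Ratio: 3.390e+01 / 8.533e+00 = 4.0

The lighter particle has larger velocity uncertainty because Δv ∝ 1/m.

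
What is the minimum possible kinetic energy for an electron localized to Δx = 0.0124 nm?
61.947 eV

Localizing a particle requires giving it sufficient momentum uncertainty:

1. From uncertainty principle: Δp ≥ ℏ/(2Δx)
   Δp_min = (1.055e-34 J·s) / (2 × 1.240e-11 m)
   Δp_min = 4.252e-24 kg·m/s

2. This momentum uncertainty corresponds to kinetic energy:
   KE ≈ (Δp)²/(2m) = (4.252e-24)²/(2 × 9.109e-31 kg)
   KE = 9.925e-18 J = 61.947 eV

Tighter localization requires more energy.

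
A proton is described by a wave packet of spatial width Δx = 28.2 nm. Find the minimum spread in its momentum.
1.870 × 10^-27 kg·m/s

For a wave packet, the spatial width Δx and momentum spread Δp are related by the uncertainty principle:
ΔxΔp ≥ ℏ/2

The minimum momentum spread is:
Δp_min = ℏ/(2Δx)
Δp_min = (1.055e-34 J·s) / (2 × 2.820e-08 m)
Δp_min = 1.870e-27 kg·m/s

A wave packet cannot have both a well-defined position and well-defined momentum.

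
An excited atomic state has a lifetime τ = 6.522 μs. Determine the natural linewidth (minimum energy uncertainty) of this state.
50.461 peV

Using the energy-time uncertainty principle:
ΔEΔt ≥ ℏ/2

The lifetime τ represents the time uncertainty Δt.
The natural linewidth (minimum energy uncertainty) is:

ΔE = ℏ/(2τ)
ΔE = (1.055e-34 J·s) / (2 × 6.522e-06 s)
ΔE = 8.085e-30 J = 50.461 peV

This natural linewidth limits the precision of spectroscopic measurements.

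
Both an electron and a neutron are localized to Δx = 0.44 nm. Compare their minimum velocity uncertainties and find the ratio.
The electron has the larger minimum velocity uncertainty, by a ratio of 1838.7.

For both particles, Δp_min = ℏ/(2Δx) = 1.198e-25 kg·m/s (same for both).

The velocity uncertainty is Δv = Δp/m:
- electron: Δv = 1.198e-25 / 9.109e-31 = 1.316e+05 m/s = 131.554 km/s
- neutron: Δv = 1.198e-25 / 1.675e-27 = 7.155e+01 m/s = 71.548 m/s

Ratio: 1.316e+05 / 7.155e+01 = 1838.7

The lighter particle has larger velocity uncertainty because Δv ∝ 1/m.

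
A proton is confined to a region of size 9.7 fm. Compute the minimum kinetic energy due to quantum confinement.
55.133 keV

Using the uncertainty principle:

1. Position uncertainty: Δx ≈ 9.700e-15 m
2. Minimum momentum uncertainty: Δp = ℏ/(2Δx) = 5.436e-21 kg·m/s
3. Minimum kinetic energy:
   KE = (Δp)²/(2m) = (5.436e-21)²/(2 × 1.673e-27 kg)
   KE = 8.833e-15 J = 55.133 keV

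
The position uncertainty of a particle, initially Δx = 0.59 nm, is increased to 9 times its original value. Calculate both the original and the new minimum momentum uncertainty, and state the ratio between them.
Original Δp_min = 8.937 × 10^-26 kg·m/s; new Δp'_min = 9.930 × 10^-27 kg·m/s; ratio Δp'_min/Δp_min = 1/9.

From the uncertainty principle ΔxΔp ≥ ℏ/2, the minimum momentum uncertainty is Δp_min = ℏ/(2Δx).

Original (Δx = 0.59 nm = 5.900e-10 m):
Δp_min = (1.055e-34 J·s)/(2 × 5.900e-10 m) = 8.937e-26 kg·m/s

When Δx → 9Δx:
Δp'_min = ℏ/(2 × 9Δx) = (1/9) × ℏ/(2Δx) = (1/9) × Δp_min
Δp'_min = 1/9 × 8.937e-26 kg·m/s = 9.930e-27 kg·m/s

Since Δp_min ∝ 1/Δx, when Δx is increased to 9 times its original value, Δp_min decreases to 1/9 of its original value.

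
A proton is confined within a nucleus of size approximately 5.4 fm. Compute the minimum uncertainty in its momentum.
9.765 × 10^-21 kg·m/s

Using the Heisenberg uncertainty principle:
ΔxΔp ≥ ℏ/2

With Δx ≈ L = 5.400e-15 m (the confinement size):
Δp_min = ℏ/(2Δx)
Δp_min = (1.055e-34 J·s) / (2 × 5.400e-15 m)
Δp_min = 9.765e-21 kg·m/s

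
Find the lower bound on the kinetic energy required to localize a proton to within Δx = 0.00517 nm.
194.077 meV

Localizing a particle requires giving it sufficient momentum uncertainty:

1. From uncertainty principle: Δp ≥ ℏ/(2Δx)
   Δp_min = (1.055e-34 J·s) / (2 × 5.170e-12 m)
   Δp_min = 1.020e-23 kg·m/s

2. This momentum uncertainty corresponds to kinetic energy:
   KE ≈ (Δp)²/(2m) = (1.020e-23)²/(2 × 1.673e-27 kg)
   KE = 3.109e-20 J = 194.077 meV

Tighter localization requires more energy.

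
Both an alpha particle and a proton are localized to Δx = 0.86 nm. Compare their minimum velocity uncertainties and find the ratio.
The proton has the larger minimum velocity uncertainty, by a ratio of 4.0.

For both particles, Δp_min = ℏ/(2Δx) = 6.131e-26 kg·m/s (same for both).

The velocity uncertainty is Δv = Δp/m:
- alpha particle: Δv = 6.131e-26 / 6.645e-27 = 9.227e+00 m/s = 9.227 m/s
- proton: Δv = 6.131e-26 / 1.673e-27 = 3.666e+01 m/s = 36.656 m/s

Ratio: 3.666e+01 / 9.227e+00 = 4.0

The lighter particle has larger velocity uncertainty because Δv ∝ 1/m.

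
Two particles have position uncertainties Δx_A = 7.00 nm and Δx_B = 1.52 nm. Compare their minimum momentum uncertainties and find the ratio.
Particle B has the larger minimum momentum uncertainty, by a factor of 4.61.

For each particle, the minimum momentum uncertainty is Δp_min = ℏ/(2Δx):

Particle A: Δp_A = ℏ/(2×7.000e-09 m) = 7.533e-27 kg·m/s
Particle B: Δp_B = ℏ/(2×1.520e-09 m) = 3.469e-26 kg·m/s

Ratio: Δp_B/Δp_A = 4.61

Since Δp_min ∝ 1/Δx, the particle with smaller position uncertainty (B) has larger momentum uncertainty.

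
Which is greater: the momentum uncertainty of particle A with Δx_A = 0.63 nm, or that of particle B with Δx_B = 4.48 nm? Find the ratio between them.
Particle A has the larger minimum momentum uncertainty, by a factor of 7.11.

For each particle, the minimum momentum uncertainty is Δp_min = ℏ/(2Δx):

Particle A: Δp_A = ℏ/(2×6.300e-10 m) = 8.370e-26 kg·m/s
Particle B: Δp_B = ℏ/(2×4.480e-09 m) = 1.177e-26 kg·m/s

Ratio: Δp_A/Δp_B = 7.11

Since Δp_min ∝ 1/Δx, the particle with smaller position uncertainty (A) has larger momentum uncertainty.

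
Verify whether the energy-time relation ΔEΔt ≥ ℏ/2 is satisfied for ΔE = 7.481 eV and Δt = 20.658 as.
No, it violates the uncertainty relation.

Calculate the product ΔEΔt:
ΔE = 7.481 eV = 1.199e-18 J
ΔEΔt = (1.199e-18 J) × (2.066e-17 s)
ΔEΔt = 2.476e-35 J·s

Compare to the minimum allowed value ℏ/2:
ℏ/2 = 5.273e-35 J·s

Since ΔEΔt = 2.476e-35 J·s < 5.273e-35 J·s = ℏ/2,
this violates the uncertainty relation.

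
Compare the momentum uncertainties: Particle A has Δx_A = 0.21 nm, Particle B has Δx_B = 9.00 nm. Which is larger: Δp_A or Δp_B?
Particle A has the larger minimum momentum uncertainty, by a factor of 42.86.

For each particle, the minimum momentum uncertainty is Δp_min = ℏ/(2Δx):

Particle A: Δp_A = ℏ/(2×2.100e-10 m) = 2.511e-25 kg·m/s
Particle B: Δp_B = ℏ/(2×9.000e-09 m) = 5.859e-27 kg·m/s

Ratio: Δp_A/Δp_B = 42.86

Since Δp_min ∝ 1/Δx, the particle with smaller position uncertainty (A) has larger momentum uncertainty.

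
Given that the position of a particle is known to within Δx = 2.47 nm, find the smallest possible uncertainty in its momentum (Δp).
2.135 × 10^-26 kg·m/s

Using the Heisenberg uncertainty principle:
ΔxΔp ≥ ℏ/2

The minimum uncertainty in momentum is:
Δp_min = ℏ/(2Δx)
Δp_min = (1.055e-34 J·s) / (2 × 2.470e-09 m)
Δp_min = 2.135e-26 kg·m/s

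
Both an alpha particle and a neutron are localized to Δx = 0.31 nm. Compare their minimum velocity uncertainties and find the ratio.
The neutron has the larger minimum velocity uncertainty, by a ratio of 4.0.

For both particles, Δp_min = ℏ/(2Δx) = 1.701e-25 kg·m/s (same for both).

The velocity uncertainty is Δv = Δp/m:
- alpha particle: Δv = 1.701e-25 / 6.645e-27 = 2.560e+01 m/s = 25.598 m/s
- neutron: Δv = 1.701e-25 / 1.675e-27 = 1.016e+02 m/s = 101.552 m/s

Ratio: 1.016e+02 / 2.560e+01 = 4.0

The lighter particle has larger velocity uncertainty because Δv ∝ 1/m.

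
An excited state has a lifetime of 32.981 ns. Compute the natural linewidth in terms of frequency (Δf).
2.413 MHz

Using the energy-time uncertainty principle and E = hf:
ΔEΔt ≥ ℏ/2
hΔf·Δt ≥ ℏ/2

The minimum frequency uncertainty is:
Δf = ℏ/(2hτ) = 1/(4πτ)
Δf = 1/(4π × 3.298e-08 s)
Δf = 2.413e+06 Hz = 2.413 MHz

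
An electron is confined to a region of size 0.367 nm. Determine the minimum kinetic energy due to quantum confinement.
70.718 meV

Using the uncertainty principle:

1. Position uncertainty: Δx ≈ 3.670e-10 m
2. Minimum momentum uncertainty: Δp = ℏ/(2Δx) = 1.437e-25 kg·m/s
3. Minimum kinetic energy:
   KE = (Δp)²/(2m) = (1.437e-25)²/(2 × 9.109e-31 kg)
   KE = 1.133e-20 J = 70.718 meV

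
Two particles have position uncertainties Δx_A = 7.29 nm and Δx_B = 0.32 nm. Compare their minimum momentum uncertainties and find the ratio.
Particle B has the larger minimum momentum uncertainty, by a factor of 22.78.

For each particle, the minimum momentum uncertainty is Δp_min = ℏ/(2Δx):

Particle A: Δp_A = ℏ/(2×7.290e-09 m) = 7.233e-27 kg·m/s
Particle B: Δp_B = ℏ/(2×3.200e-10 m) = 1.648e-25 kg·m/s

Ratio: Δp_B/Δp_A = 22.78

Since Δp_min ∝ 1/Δx, the particle with smaller position uncertainty (B) has larger momentum uncertainty.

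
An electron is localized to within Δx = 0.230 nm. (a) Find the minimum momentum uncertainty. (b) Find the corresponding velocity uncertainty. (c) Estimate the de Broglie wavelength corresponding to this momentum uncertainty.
(a) Δp_min = 2.293 × 10^-25 kg·m/s
(b) Δv_min = 251.669 km/s
(c) λ_dB = 2.890 nm

Step-by-step:

(a) From the uncertainty principle:
Δp_min = ℏ/(2Δx) = (1.055e-34 J·s)/(2 × 2.300e-10 m) = 2.293e-25 kg·m/s

(b) The velocity uncertainty:
Δv = Δp/m = (2.293e-25 kg·m/s)/(9.109e-31 kg) = 2.517e+05 m/s = 251.669 km/s

(c) The de Broglie wavelength for this momentum:
λ = h/p = (6.626e-34 J·s)/(2.293e-25 kg·m/s) = 2.890e-09 m = 2.890 nm

Note: The de Broglie wavelength is comparable to the localization size, as expected from wave-particle duality.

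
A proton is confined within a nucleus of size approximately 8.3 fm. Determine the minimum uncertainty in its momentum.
6.353 × 10^-21 kg·m/s

Using the Heisenberg uncertainty principle:
ΔxΔp ≥ ℏ/2

With Δx ≈ L = 8.300e-15 m (the confinement size):
Δp_min = ℏ/(2Δx)
Δp_min = (1.055e-34 J·s) / (2 × 8.300e-15 m)
Δp_min = 6.353e-21 kg·m/s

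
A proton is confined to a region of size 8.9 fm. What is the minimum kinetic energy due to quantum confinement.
65.490 keV

Using the uncertainty principle:

1. Position uncertainty: Δx ≈ 8.900e-15 m
2. Minimum momentum uncertainty: Δp = ℏ/(2Δx) = 5.925e-21 kg·m/s
3. Minimum kinetic energy:
   KE = (Δp)²/(2m) = (5.925e-21)²/(2 × 1.673e-27 kg)
   KE = 1.049e-14 J = 65.490 keV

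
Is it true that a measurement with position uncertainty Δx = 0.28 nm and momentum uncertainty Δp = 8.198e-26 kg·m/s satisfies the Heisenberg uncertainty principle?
No, it violates the uncertainty principle (impossible measurement).

Calculate the product ΔxΔp:
ΔxΔp = (2.800e-10 m) × (8.198e-26 kg·m/s)
ΔxΔp = 2.295e-35 J·s

Compare to the minimum allowed value ℏ/2:
ℏ/2 = 5.273e-35 J·s

Since ΔxΔp = 2.295e-35 J·s < 5.273e-35 J·s = ℏ/2,
the measurement violates the uncertainty principle.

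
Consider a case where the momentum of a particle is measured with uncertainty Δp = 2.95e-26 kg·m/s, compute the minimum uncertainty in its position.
1.787 nm

Using the Heisenberg uncertainty principle:
ΔxΔp ≥ ℏ/2

The minimum uncertainty in position is:
Δx_min = ℏ/(2Δp)
Δx_min = (1.055e-34 J·s) / (2 × 2.950e-26 kg·m/s)
Δx_min = 1.787e-09 m = 1.787 nm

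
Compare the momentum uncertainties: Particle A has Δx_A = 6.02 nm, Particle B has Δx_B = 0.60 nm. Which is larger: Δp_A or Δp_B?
Particle B has the larger minimum momentum uncertainty, by a factor of 10.03.

For each particle, the minimum momentum uncertainty is Δp_min = ℏ/(2Δx):

Particle A: Δp_A = ℏ/(2×6.020e-09 m) = 8.759e-27 kg·m/s
Particle B: Δp_B = ℏ/(2×6.000e-10 m) = 8.788e-26 kg·m/s

Ratio: Δp_B/Δp_A = 10.03

Since Δp_min ∝ 1/Δx, the particle with smaller position uncertainty (B) has larger momentum uncertainty.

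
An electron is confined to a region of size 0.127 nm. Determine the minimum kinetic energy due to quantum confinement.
590.548 meV

Using the uncertainty principle:

1. Position uncertainty: Δx ≈ 1.270e-10 m
2. Minimum momentum uncertainty: Δp = ℏ/(2Δx) = 4.152e-25 kg·m/s
3. Minimum kinetic energy:
   KE = (Δp)²/(2m) = (4.152e-25)²/(2 × 9.109e-31 kg)
   KE = 9.462e-20 J = 590.548 meV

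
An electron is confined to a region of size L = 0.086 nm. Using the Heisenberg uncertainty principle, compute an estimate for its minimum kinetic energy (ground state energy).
1.288 eV

Using the uncertainty principle to estimate ground state energy:

1. The position uncertainty is approximately the confinement size:
   Δx ≈ L = 8.600e-11 m

2. From ΔxΔp ≥ ℏ/2, the minimum momentum uncertainty is:
   Δp ≈ ℏ/(2L) = 6.131e-25 kg·m/s

3. The kinetic energy is approximately:
   KE ≈ (Δp)²/(2m) = (6.131e-25)²/(2 × 9.109e-31 kg)
   KE ≈ 2.063e-19 J = 1.288 eV

This is an order-of-magnitude estimate of the ground state energy.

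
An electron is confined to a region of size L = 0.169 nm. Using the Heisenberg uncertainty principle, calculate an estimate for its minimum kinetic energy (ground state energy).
333.495 meV

Using the uncertainty principle to estimate ground state energy:

1. The position uncertainty is approximately the confinement size:
   Δx ≈ L = 1.690e-10 m

2. From ΔxΔp ≥ ℏ/2, the minimum momentum uncertainty is:
   Δp ≈ ℏ/(2L) = 3.120e-25 kg·m/s

3. The kinetic energy is approximately:
   KE ≈ (Δp)²/(2m) = (3.120e-25)²/(2 × 9.109e-31 kg)
   KE ≈ 5.343e-20 J = 333.495 meV

This is an order-of-magnitude estimate of the ground state energy.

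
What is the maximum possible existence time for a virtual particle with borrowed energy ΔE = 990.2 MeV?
3.324 × 10^-25 s

Using the energy-time uncertainty principle:
ΔEΔt ≥ ℏ/2

For a virtual particle borrowing energy ΔE, the maximum lifetime is:
Δt_max = ℏ/(2ΔE)

Converting energy:
ΔE = 990.2 MeV = 1.586e-10 J

Δt_max = (1.055e-34 J·s) / (2 × 1.586e-10 J)
Δt_max = 3.324e-25 s = 3.324 × 10^-25 s

Virtual particles with higher borrowed energy exist for shorter times.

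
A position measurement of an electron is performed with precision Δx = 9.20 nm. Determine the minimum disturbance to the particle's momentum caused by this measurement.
5.731 × 10^-27 kg·m/s

The uncertainty principle implies that measuring position disturbs momentum:
ΔxΔp ≥ ℏ/2

When we measure position with precision Δx, we necessarily introduce a momentum uncertainty:
Δp ≥ ℏ/(2Δx)
Δp_min = (1.055e-34 J·s) / (2 × 9.200e-09 m)
Δp_min = 5.731e-27 kg·m/s

The more precisely we measure position, the greater the momentum disturbance.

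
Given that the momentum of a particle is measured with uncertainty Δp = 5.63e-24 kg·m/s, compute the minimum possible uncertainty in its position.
9.366 pm

Using the Heisenberg uncertainty principle:
ΔxΔp ≥ ℏ/2

The minimum uncertainty in position is:
Δx_min = ℏ/(2Δp)
Δx_min = (1.055e-34 J·s) / (2 × 5.630e-24 kg·m/s)
Δx_min = 9.366e-12 m = 9.366 pm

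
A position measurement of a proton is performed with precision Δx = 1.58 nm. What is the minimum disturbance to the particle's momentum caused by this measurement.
3.337 × 10^-26 kg·m/s

The uncertainty principle implies that measuring position disturbs momentum:
ΔxΔp ≥ ℏ/2

When we measure position with precision Δx, we necessarily introduce a momentum uncertainty:
Δp ≥ ℏ/(2Δx)
Δp_min = (1.055e-34 J·s) / (2 × 1.580e-09 m)
Δp_min = 3.337e-26 kg·m/s

The more precisely we measure position, the greater the momentum disturbance.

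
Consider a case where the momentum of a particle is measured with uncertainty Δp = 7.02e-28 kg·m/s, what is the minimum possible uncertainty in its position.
75.112 nm

Using the Heisenberg uncertainty principle:
ΔxΔp ≥ ℏ/2

The minimum uncertainty in position is:
Δx_min = ℏ/(2Δp)
Δx_min = (1.055e-34 J·s) / (2 × 7.020e-28 kg·m/s)
Δx_min = 7.511e-08 m = 75.112 nm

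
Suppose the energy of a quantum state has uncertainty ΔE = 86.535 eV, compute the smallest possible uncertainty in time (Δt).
3.803 as

Using the energy-time uncertainty principle:
ΔEΔt ≥ ℏ/2

The minimum uncertainty in time is:
Δt_min = ℏ/(2ΔE)
Δt_min = (1.055e-34 J·s) / (2 × 1.386e-17 J)
Δt_min = 3.803e-18 s = 3.803 as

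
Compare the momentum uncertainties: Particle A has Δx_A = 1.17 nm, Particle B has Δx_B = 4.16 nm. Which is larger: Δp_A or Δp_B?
Particle A has the larger minimum momentum uncertainty, by a factor of 3.56.

For each particle, the minimum momentum uncertainty is Δp_min = ℏ/(2Δx):

Particle A: Δp_A = ℏ/(2×1.170e-09 m) = 4.507e-26 kg·m/s
Particle B: Δp_B = ℏ/(2×4.160e-09 m) = 1.268e-26 kg·m/s

Ratio: Δp_A/Δp_B = 3.56

Since Δp_min ∝ 1/Δx, the particle with smaller position uncertainty (A) has larger momentum uncertainty.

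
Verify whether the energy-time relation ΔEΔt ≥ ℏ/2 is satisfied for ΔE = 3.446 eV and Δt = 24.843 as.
No, it violates the uncertainty relation.

Calculate the product ΔEΔt:
ΔE = 3.446 eV = 5.521e-19 J
ΔEΔt = (5.521e-19 J) × (2.484e-17 s)
ΔEΔt = 1.372e-35 J·s

Compare to the minimum allowed value ℏ/2:
ℏ/2 = 5.273e-35 J·s

Since ΔEΔt = 1.372e-35 J·s < 5.273e-35 J·s = ℏ/2,
this violates the uncertainty relation.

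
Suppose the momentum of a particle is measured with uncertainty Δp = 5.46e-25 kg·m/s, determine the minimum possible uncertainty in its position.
96.573 pm

Using the Heisenberg uncertainty principle:
ΔxΔp ≥ ℏ/2

The minimum uncertainty in position is:
Δx_min = ℏ/(2Δp)
Δx_min = (1.055e-34 J·s) / (2 × 5.460e-25 kg·m/s)
Δx_min = 9.657e-11 m = 96.573 pm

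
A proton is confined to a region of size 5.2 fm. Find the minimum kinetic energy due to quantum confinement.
191.844 keV

Using the uncertainty principle:

1. Position uncertainty: Δx ≈ 5.200e-15 m
2. Minimum momentum uncertainty: Δp = ℏ/(2Δx) = 1.014e-20 kg·m/s
3. Minimum kinetic energy:
   KE = (Δp)²/(2m) = (1.014e-20)²/(2 × 1.673e-27 kg)
   KE = 3.074e-14 J = 191.844 keV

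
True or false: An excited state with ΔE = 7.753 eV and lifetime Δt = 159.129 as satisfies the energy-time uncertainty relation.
Yes, it satisfies the uncertainty relation.

Calculate the product ΔEΔt:
ΔE = 7.753 eV = 1.242e-18 J
ΔEΔt = (1.242e-18 J) × (1.591e-16 s)
ΔEΔt = 1.977e-34 J·s

Compare to the minimum allowed value ℏ/2:
ℏ/2 = 5.273e-35 J·s

Since ΔEΔt = 1.977e-34 J·s ≥ 5.273e-35 J·s = ℏ/2,
this satisfies the uncertainty relation.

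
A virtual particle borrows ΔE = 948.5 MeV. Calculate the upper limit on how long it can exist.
3.470 × 10^-25 s

Using the energy-time uncertainty principle:
ΔEΔt ≥ ℏ/2

For a virtual particle borrowing energy ΔE, the maximum lifetime is:
Δt_max = ℏ/(2ΔE)

Converting energy:
ΔE = 948.5 MeV = 1.520e-10 J

Δt_max = (1.055e-34 J·s) / (2 × 1.520e-10 J)
Δt_max = 3.470e-25 s = 3.470 × 10^-25 s

Virtual particles with higher borrowed energy exist for shorter times.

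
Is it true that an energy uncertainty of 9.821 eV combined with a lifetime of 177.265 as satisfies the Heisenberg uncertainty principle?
Yes, it satisfies the uncertainty relation.

Calculate the product ΔEΔt:
ΔE = 9.821 eV = 1.573e-18 J
ΔEΔt = (1.573e-18 J) × (1.773e-16 s)
ΔEΔt = 2.789e-34 J·s

Compare to the minimum allowed value ℏ/2:
ℏ/2 = 5.273e-35 J·s

Since ΔEΔt = 2.789e-34 J·s ≥ 5.273e-35 J·s = ℏ/2,
this satisfies the uncertainty relation.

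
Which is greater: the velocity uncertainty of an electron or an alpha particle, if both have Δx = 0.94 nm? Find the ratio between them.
The electron has the larger minimum velocity uncertainty, by a ratio of 7294.3.

For both particles, Δp_min = ℏ/(2Δx) = 5.609e-26 kg·m/s (same for both).

The velocity uncertainty is Δv = Δp/m:
- electron: Δv = 5.609e-26 / 9.109e-31 = 6.158e+04 m/s = 61.579 km/s
- alpha particle: Δv = 5.609e-26 / 6.645e-27 = 8.442e+00 m/s = 8.442 m/s

Ratio: 6.158e+04 / 8.442e+00 = 7294.3

The lighter particle has larger velocity uncertainty because Δv ∝ 1/m.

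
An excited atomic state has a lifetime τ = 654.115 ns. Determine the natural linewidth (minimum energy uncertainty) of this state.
503.132 peV

Using the energy-time uncertainty principle:
ΔEΔt ≥ ℏ/2

The lifetime τ represents the time uncertainty Δt.
The natural linewidth (minimum energy uncertainty) is:

ΔE = ℏ/(2τ)
ΔE = (1.055e-34 J·s) / (2 × 6.541e-07 s)
ΔE = 8.061e-29 J = 503.132 peV

This natural linewidth limits the precision of spectroscopic measurements.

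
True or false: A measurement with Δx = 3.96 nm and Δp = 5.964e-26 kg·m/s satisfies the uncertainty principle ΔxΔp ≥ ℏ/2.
Yes, it satisfies the uncertainty principle.

Calculate the product ΔxΔp:
ΔxΔp = (3.960e-09 m) × (5.964e-26 kg·m/s)
ΔxΔp = 2.362e-34 J·s

Compare to the minimum allowed value ℏ/2:
ℏ/2 = 5.273e-35 J·s

Since ΔxΔp = 2.362e-34 J·s ≥ 5.273e-35 J·s = ℏ/2,
the measurement satisfies the uncertainty principle.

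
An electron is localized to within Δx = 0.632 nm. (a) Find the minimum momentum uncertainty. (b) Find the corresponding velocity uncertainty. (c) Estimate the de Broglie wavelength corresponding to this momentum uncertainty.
(a) Δp_min = 8.343 × 10^-26 kg·m/s
(b) Δv_min = 91.588 km/s
(c) λ_dB = 7.942 nm

Step-by-step:

(a) From the uncertainty principle:
Δp_min = ℏ/(2Δx) = (1.055e-34 J·s)/(2 × 6.320e-10 m) = 8.343e-26 kg·m/s

(b) The velocity uncertainty:
Δv = Δp/m = (8.343e-26 kg·m/s)/(9.109e-31 kg) = 9.159e+04 m/s = 91.588 km/s

(c) The de Broglie wavelength for this momentum:
λ = h/p = (6.626e-34 J·s)/(8.343e-26 kg·m/s) = 7.942e-09 m = 7.942 nm

Note: The de Broglie wavelength is comparable to the localization size, as expected from wave-particle duality.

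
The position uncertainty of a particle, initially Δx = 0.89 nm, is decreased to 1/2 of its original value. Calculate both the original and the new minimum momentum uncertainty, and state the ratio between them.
Original Δp_min = 5.925 × 10^-26 kg·m/s; new Δp'_min = 1.185 × 10^-25 kg·m/s; ratio Δp'_min/Δp_min = 2.

From the uncertainty principle ΔxΔp ≥ ℏ/2, the minimum momentum uncertainty is Δp_min = ℏ/(2Δx).

Original (Δx = 0.89 nm = 8.900e-10 m):
Δp_min = (1.055e-34 J·s)/(2 × 8.900e-10 m) = 5.925e-26 kg·m/s

When Δx → (1/2)Δx:
Δp'_min = ℏ/(2 × (1/2)Δx) = 2 × ℏ/(2Δx) = 2 × Δp_min
Δp'_min = 2 × 5.925e-26 kg·m/s = 1.185e-25 kg·m/s

Since Δp_min ∝ 1/Δx, when Δx is decreased to 1/2 of its original value, Δp_min increases to 2 times its original value.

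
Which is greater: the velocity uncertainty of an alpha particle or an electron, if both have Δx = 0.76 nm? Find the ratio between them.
The electron has the larger minimum velocity uncertainty, by a ratio of 7294.3.

For both particles, Δp_min = ℏ/(2Δx) = 6.938e-26 kg·m/s (same for both).

The velocity uncertainty is Δv = Δp/m:
- alpha particle: Δv = 6.938e-26 / 6.645e-27 = 1.044e+01 m/s = 10.441 m/s
- electron: Δv = 6.938e-26 / 9.109e-31 = 7.616e+04 m/s = 76.163 km/s

Ratio: 7.616e+04 / 1.044e+01 = 7294.3

The lighter particle has larger velocity uncertainty because Δv ∝ 1/m.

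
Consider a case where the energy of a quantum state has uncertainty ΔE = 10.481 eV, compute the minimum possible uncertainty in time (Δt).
31.400 as

Using the energy-time uncertainty principle:
ΔEΔt ≥ ℏ/2

The minimum uncertainty in time is:
Δt_min = ℏ/(2ΔE)
Δt_min = (1.055e-34 J·s) / (2 × 1.679e-18 J)
Δt_min = 3.140e-17 s = 31.400 as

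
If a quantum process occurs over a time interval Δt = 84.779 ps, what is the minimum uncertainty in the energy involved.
3.882 μeV

Using the energy-time uncertainty principle:
ΔEΔt ≥ ℏ/2

The minimum uncertainty in energy is:
ΔE_min = ℏ/(2Δt)
ΔE_min = (1.055e-34 J·s) / (2 × 8.478e-11 s)
ΔE_min = 6.220e-25 J = 3.882 μeV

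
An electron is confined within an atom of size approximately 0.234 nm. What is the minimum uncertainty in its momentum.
2.253 × 10^-25 kg·m/s

Using the Heisenberg uncertainty principle:
ΔxΔp ≥ ℏ/2

With Δx ≈ L = 2.340e-10 m (the confinement size):
Δp_min = ℏ/(2Δx)
Δp_min = (1.055e-34 J·s) / (2 × 2.340e-10 m)
Δp_min = 2.253e-25 kg·m/s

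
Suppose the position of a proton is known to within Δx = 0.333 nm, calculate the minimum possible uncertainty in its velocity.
94.668 m/s

Using the Heisenberg uncertainty principle and Δp = mΔv:
ΔxΔp ≥ ℏ/2
Δx(mΔv) ≥ ℏ/2

The minimum uncertainty in velocity is:
Δv_min = ℏ/(2mΔx)
Δv_min = (1.055e-34 J·s) / (2 × 1.673e-27 kg × 3.330e-10 m)
Δv_min = 9.467e+01 m/s = 94.668 m/s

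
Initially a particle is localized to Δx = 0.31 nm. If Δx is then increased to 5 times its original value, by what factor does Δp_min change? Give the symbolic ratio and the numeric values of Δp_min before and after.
Original Δp_min = 1.701 × 10^-25 kg·m/s; new Δp'_min = 3.402 × 10^-26 kg·m/s; ratio Δp'_min/Δp_min = 1/5.

From the uncertainty principle ΔxΔp ≥ ℏ/2, the minimum momentum uncertainty is Δp_min = ℏ/(2Δx).

Original (Δx = 0.31 nm = 3.100e-10 m):
Δp_min = (1.055e-34 J·s)/(2 × 3.100e-10 m) = 1.701e-25 kg·m/s

When Δx → 5Δx:
Δp'_min = ℏ/(2 × 5Δx) = (1/5) × ℏ/(2Δx) = (1/5) × Δp_min
Δp'_min = 1/5 × 1.701e-25 kg·m/s = 3.402e-26 kg·m/s

Since Δp_min ∝ 1/Δx, when Δx is increased to 5 times its original value, Δp_min decreases to 1/5 of its original value.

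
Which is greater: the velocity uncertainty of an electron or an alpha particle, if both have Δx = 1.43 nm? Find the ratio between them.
The electron has the larger minimum velocity uncertainty, by a ratio of 7294.3.

For both particles, Δp_min = ℏ/(2Δx) = 3.687e-26 kg·m/s (same for both).

The velocity uncertainty is Δv = Δp/m:
- electron: Δv = 3.687e-26 / 9.109e-31 = 4.048e+04 m/s = 40.478 km/s
- alpha particle: Δv = 3.687e-26 / 6.645e-27 = 5.549e+00 m/s = 5.549 m/s

Ratio: 4.048e+04 / 5.549e+00 = 7294.3

The lighter particle has larger velocity uncertainty because Δv ∝ 1/m.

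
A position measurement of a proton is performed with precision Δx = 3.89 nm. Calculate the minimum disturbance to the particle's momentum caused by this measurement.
1.355 × 10^-26 kg·m/s

The uncertainty principle implies that measuring position disturbs momentum:
ΔxΔp ≥ ℏ/2

When we measure position with precision Δx, we necessarily introduce a momentum uncertainty:
Δp ≥ ℏ/(2Δx)
Δp_min = (1.055e-34 J·s) / (2 × 3.890e-09 m)
Δp_min = 1.355e-26 kg·m/s

The more precisely we measure position, the greater the momentum disturbance.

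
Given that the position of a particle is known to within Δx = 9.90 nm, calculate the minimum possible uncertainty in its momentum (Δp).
5.326 × 10^-27 kg·m/s

Using the Heisenberg uncertainty principle:
ΔxΔp ≥ ℏ/2

The minimum uncertainty in momentum is:
Δp_min = ℏ/(2Δx)
Δp_min = (1.055e-34 J·s) / (2 × 9.900e-09 m)
Δp_min = 5.326e-27 kg·m/s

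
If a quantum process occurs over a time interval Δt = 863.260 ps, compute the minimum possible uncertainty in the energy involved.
381.236 neV

Using the energy-time uncertainty principle:
ΔEΔt ≥ ℏ/2

The minimum uncertainty in energy is:
ΔE_min = ℏ/(2Δt)
ΔE_min = (1.055e-34 J·s) / (2 × 8.633e-10 s)
ΔE_min = 6.108e-26 J = 381.236 neV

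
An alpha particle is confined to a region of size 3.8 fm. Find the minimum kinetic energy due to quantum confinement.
90.430 keV

Using the uncertainty principle:

1. Position uncertainty: Δx ≈ 3.800e-15 m
2. Minimum momentum uncertainty: Δp = ℏ/(2Δx) = 1.388e-20 kg·m/s
3. Minimum kinetic energy:
   KE = (Δp)²/(2m) = (1.388e-20)²/(2 × 6.645e-27 kg)
   KE = 1.449e-14 J = 90.430 keV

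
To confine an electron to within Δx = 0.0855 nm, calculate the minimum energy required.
1.303 eV

Localizing a particle requires giving it sufficient momentum uncertainty:

1. From uncertainty principle: Δp ≥ ℏ/(2Δx)
   Δp_min = (1.055e-34 J·s) / (2 × 8.550e-11 m)
   Δp_min = 6.167e-25 kg·m/s

2. This momentum uncertainty corresponds to kinetic energy:
   KE ≈ (Δp)²/(2m) = (6.167e-25)²/(2 × 9.109e-31 kg)
   KE = 2.088e-19 J = 1.303 eV

Tighter localization requires more energy.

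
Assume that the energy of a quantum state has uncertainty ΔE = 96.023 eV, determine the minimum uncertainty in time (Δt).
3.427 as

Using the energy-time uncertainty principle:
ΔEΔt ≥ ℏ/2

The minimum uncertainty in time is:
Δt_min = ℏ/(2ΔE)
Δt_min = (1.055e-34 J·s) / (2 × 1.538e-17 J)
Δt_min = 3.427e-18 s = 3.427 as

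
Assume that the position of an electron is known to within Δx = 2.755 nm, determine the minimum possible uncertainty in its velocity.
21.010 km/s

Using the Heisenberg uncertainty principle and Δp = mΔv:
ΔxΔp ≥ ℏ/2
Δx(mΔv) ≥ ℏ/2

The minimum uncertainty in velocity is:
Δv_min = ℏ/(2mΔx)
Δv_min = (1.055e-34 J·s) / (2 × 9.109e-31 kg × 2.755e-09 m)
Δv_min = 2.101e+04 m/s = 21.010 km/s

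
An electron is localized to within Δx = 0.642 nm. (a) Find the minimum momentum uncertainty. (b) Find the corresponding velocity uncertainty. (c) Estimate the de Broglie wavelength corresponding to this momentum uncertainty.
(a) Δp_min = 8.213 × 10^-26 kg·m/s
(b) Δv_min = 90.162 km/s
(c) λ_dB = 8.068 nm

Step-by-step:

(a) From the uncertainty principle:
Δp_min = ℏ/(2Δx) = (1.055e-34 J·s)/(2 × 6.420e-10 m) = 8.213e-26 kg·m/s

(b) The velocity uncertainty:
Δv = Δp/m = (8.213e-26 kg·m/s)/(9.109e-31 kg) = 9.016e+04 m/s = 90.162 km/s

(c) The de Broglie wavelength for this momentum:
λ = h/p = (6.626e-34 J·s)/(8.213e-26 kg·m/s) = 8.068e-09 m = 8.068 nm

Note: The de Broglie wavelength is comparable to the localization size, as expected from wave-particle duality.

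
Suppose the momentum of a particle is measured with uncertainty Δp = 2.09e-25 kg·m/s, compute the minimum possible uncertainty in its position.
252.290 pm

Using the Heisenberg uncertainty principle:
ΔxΔp ≥ ℏ/2

The minimum uncertainty in position is:
Δx_min = ℏ/(2Δp)
Δx_min = (1.055e-34 J·s) / (2 × 2.090e-25 kg·m/s)
Δx_min = 2.523e-10 m = 252.290 pm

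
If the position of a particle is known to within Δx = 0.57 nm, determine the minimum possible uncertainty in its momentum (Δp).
9.251 × 10^-26 kg·m/s

Using the Heisenberg uncertainty principle:
ΔxΔp ≥ ℏ/2

The minimum uncertainty in momentum is:
Δp_min = ℏ/(2Δx)
Δp_min = (1.055e-34 J·s) / (2 × 5.700e-10 m)
Δp_min = 9.251e-26 kg·m/s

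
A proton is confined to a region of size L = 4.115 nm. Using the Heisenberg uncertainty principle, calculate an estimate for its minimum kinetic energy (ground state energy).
306.348 neV

Using the uncertainty principle to estimate ground state energy:

1. The position uncertainty is approximately the confinement size:
   Δx ≈ L = 4.115e-09 m

2. From ΔxΔp ≥ ℏ/2, the minimum momentum uncertainty is:
   Δp ≈ ℏ/(2L) = 1.281e-26 kg·m/s

3. The kinetic energy is approximately:
   KE ≈ (Δp)²/(2m) = (1.281e-26)²/(2 × 1.673e-27 kg)
   KE ≈ 4.908e-26 J = 306.348 neV

This is an order-of-magnitude estimate of the ground state energy.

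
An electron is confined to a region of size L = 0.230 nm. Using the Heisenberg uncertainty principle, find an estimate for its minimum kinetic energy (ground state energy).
180.056 meV

Using the uncertainty principle to estimate ground state energy:

1. The position uncertainty is approximately the confinement size:
   Δx ≈ L = 2.300e-10 m

2. From ΔxΔp ≥ ℏ/2, the minimum momentum uncertainty is:
   Δp ≈ ℏ/(2L) = 2.293e-25 kg·m/s

3. The kinetic energy is approximately:
   KE ≈ (Δp)²/(2m) = (2.293e-25)²/(2 × 9.109e-31 kg)
   KE ≈ 2.885e-20 J = 180.056 meV

This is an order-of-magnitude estimate of the ground state energy.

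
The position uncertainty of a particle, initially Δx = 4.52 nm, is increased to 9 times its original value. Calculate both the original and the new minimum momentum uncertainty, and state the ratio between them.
Original Δp_min = 1.167 × 10^-26 kg·m/s; new Δp'_min = 1.296 × 10^-27 kg·m/s; ratio Δp'_min/Δp_min = 1/9.

From the uncertainty principle ΔxΔp ≥ ℏ/2, the minimum momentum uncertainty is Δp_min = ℏ/(2Δx).

Original (Δx = 4.52 nm = 4.520e-09 m):
Δp_min = (1.055e-34 J·s)/(2 × 4.520e-09 m) = 1.167e-26 kg·m/s

When Δx → 9Δx:
Δp'_min = ℏ/(2 × 9Δx) = (1/9) × ℏ/(2Δx) = (1/9) × Δp_min
Δp'_min = 1/9 × 1.167e-26 kg·m/s = 1.296e-27 kg·m/s

Since Δp_min ∝ 1/Δx, when Δx is increased to 9 times its original value, Δp_min decreases to 1/9 of its original value.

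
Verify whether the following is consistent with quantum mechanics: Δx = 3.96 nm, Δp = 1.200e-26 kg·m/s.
No, it violates the uncertainty principle (impossible measurement).

Calculate the product ΔxΔp:
ΔxΔp = (3.960e-09 m) × (1.200e-26 kg·m/s)
ΔxΔp = 4.752e-35 J·s

Compare to the minimum allowed value ℏ/2:
ℏ/2 = 5.273e-35 J·s

Since ΔxΔp = 4.752e-35 J·s < 5.273e-35 J·s = ℏ/2,
the measurement violates the uncertainty principle.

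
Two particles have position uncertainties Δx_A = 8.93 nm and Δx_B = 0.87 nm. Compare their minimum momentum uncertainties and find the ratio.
Particle B has the larger minimum momentum uncertainty, by a factor of 10.26.

For each particle, the minimum momentum uncertainty is Δp_min = ℏ/(2Δx):

Particle A: Δp_A = ℏ/(2×8.930e-09 m) = 5.905e-27 kg·m/s
Particle B: Δp_B = ℏ/(2×8.700e-10 m) = 6.061e-26 kg·m/s

Ratio: Δp_B/Δp_A = 10.26

Since Δp_min ∝ 1/Δx, the particle with smaller position uncertainty (B) has larger momentum uncertainty.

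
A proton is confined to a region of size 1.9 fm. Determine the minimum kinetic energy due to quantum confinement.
1.437 MeV

Using the uncertainty principle:

1. Position uncertainty: Δx ≈ 1.900e-15 m
2. Minimum momentum uncertainty: Δp = ℏ/(2Δx) = 2.775e-20 kg·m/s
3. Minimum kinetic energy:
   KE = (Δp)²/(2m) = (2.775e-20)²/(2 × 1.673e-27 kg)
   KE = 2.302e-13 J = 1.437 MeV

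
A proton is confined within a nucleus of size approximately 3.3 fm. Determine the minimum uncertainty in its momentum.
1.598 × 10^-20 kg·m/s

Using the Heisenberg uncertainty principle:
ΔxΔp ≥ ℏ/2

With Δx ≈ L = 3.300e-15 m (the confinement size):
Δp_min = ℏ/(2Δx)
Δp_min = (1.055e-34 J·s) / (2 × 3.300e-15 m)
Δp_min = 1.598e-20 kg·m/s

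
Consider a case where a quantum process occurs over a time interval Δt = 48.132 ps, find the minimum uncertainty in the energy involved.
6.838 μeV

Using the energy-time uncertainty principle:
ΔEΔt ≥ ℏ/2

The minimum uncertainty in energy is:
ΔE_min = ℏ/(2Δt)
ΔE_min = (1.055e-34 J·s) / (2 × 4.813e-11 s)
ΔE_min = 1.095e-24 J = 6.838 μeV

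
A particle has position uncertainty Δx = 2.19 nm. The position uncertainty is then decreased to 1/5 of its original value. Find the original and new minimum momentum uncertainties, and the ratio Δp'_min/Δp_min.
Original Δp_min = 2.408 × 10^-26 kg·m/s; new Δp'_min = 1.204 × 10^-25 kg·m/s; ratio Δp'_min/Δp_min = 5.

From the uncertainty principle ΔxΔp ≥ ℏ/2, the minimum momentum uncertainty is Δp_min = ℏ/(2Δx).

Original (Δx = 2.19 nm = 2.190e-09 m):
Δp_min = (1.055e-34 J·s)/(2 × 2.190e-09 m) = 2.408e-26 kg·m/s

When Δx → (1/5)Δx:
Δp'_min = ℏ/(2 × (1/5)Δx) = 5 × ℏ/(2Δx) = 5 × Δp_min
Δp'_min = 5 × 2.408e-26 kg·m/s = 1.204e-25 kg·m/s

Since Δp_min ∝ 1/Δx, when Δx is decreased to 1/5 of its original value, Δp_min increases to 5 times its original value.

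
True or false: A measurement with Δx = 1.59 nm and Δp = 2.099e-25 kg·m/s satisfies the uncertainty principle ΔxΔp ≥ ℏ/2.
Yes, it satisfies the uncertainty principle.

Calculate the product ΔxΔp:
ΔxΔp = (1.590e-09 m) × (2.099e-25 kg·m/s)
ΔxΔp = 3.337e-34 J·s

Compare to the minimum allowed value ℏ/2:
ℏ/2 = 5.273e-35 J·s

Since ΔxΔp = 3.337e-34 J·s ≥ 5.273e-35 J·s = ℏ/2,
the measurement satisfies the uncertainty principle.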